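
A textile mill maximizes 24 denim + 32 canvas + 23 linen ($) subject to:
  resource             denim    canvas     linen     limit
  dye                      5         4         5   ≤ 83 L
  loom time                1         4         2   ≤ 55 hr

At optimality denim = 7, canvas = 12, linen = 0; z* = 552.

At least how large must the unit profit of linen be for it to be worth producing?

28

Check each constraint at x*: dye 83/83 (tight); loom time 55/55 (tight).
Dual feasibility on the basic columns requires 5·y_dye + 1·y_loom time = 24, 4·y_dye + 4·y_loom time = 32.
→ y_dye = 4 and y_loom time = 4.
linen enters the basis when its profit ≥ yᵀa₃ = 4·5 + 4·2 = 28.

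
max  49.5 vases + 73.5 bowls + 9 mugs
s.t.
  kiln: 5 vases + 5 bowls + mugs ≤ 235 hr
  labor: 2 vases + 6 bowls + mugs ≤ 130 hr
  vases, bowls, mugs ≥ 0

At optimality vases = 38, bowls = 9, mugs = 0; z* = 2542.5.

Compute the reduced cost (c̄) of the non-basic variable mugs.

-4.5

At the optimum: kiln uses 235 of 235 (binding); labor uses 130 of 130 (binding).
Dual feasibility on the basic columns requires 5·y_kiln + 2·y_labor = 49.5, 5·y_kiln + 6·y_labor = 73.5.
This yields shadow prices y_kiln = 7.5, y_labor = 6.
Reduced cost of mugs: c₃ − yᵀa₃ = 9 − (7.5·1 + 6·1) = 9 − 13.5 = -4.5.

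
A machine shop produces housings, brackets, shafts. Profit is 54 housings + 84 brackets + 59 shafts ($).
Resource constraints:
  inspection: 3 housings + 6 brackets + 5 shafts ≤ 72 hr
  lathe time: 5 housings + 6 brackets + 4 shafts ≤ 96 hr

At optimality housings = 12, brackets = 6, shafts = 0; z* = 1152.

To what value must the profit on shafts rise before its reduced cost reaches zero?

64

At the optimum: inspection uses 72 of 72 (binding); lathe time uses 96 of 96 (binding).
The binding rows give the dual system: 3·y_inspection + 5·y_lathe time = 54 and 6·y_inspection + 6·y_lathe time = 84.
Solving: y_inspection = 8, y_lathe time = 6.
shafts enters the basis when its profit ≥ yᵀa₃ = 8·5 + 6·4 = 64.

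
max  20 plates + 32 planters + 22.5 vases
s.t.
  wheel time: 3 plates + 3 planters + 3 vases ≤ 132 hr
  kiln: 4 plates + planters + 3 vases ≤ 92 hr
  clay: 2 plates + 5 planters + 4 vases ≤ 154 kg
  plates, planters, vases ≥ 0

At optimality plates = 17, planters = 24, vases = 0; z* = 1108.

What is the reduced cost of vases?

-7.5

Check each constraint at x*: wheel time 123/132 (slack 9); kiln 92/92 (tight); clay 154/154 (tight).
Since wheel time is not tight, its dual is 0.
Dual feasibility on the basic columns requires 4·y_kiln + 2·y_clay = 20, 1·y_kiln + 5·y_clay = 32.
This yields shadow prices y_kiln = 2, y_clay = 6.
Reduced cost of vases: c₃ − yᵀa₃ = 22.5 − (2·3 + 6·4) = 22.5 − 30 = -7.5.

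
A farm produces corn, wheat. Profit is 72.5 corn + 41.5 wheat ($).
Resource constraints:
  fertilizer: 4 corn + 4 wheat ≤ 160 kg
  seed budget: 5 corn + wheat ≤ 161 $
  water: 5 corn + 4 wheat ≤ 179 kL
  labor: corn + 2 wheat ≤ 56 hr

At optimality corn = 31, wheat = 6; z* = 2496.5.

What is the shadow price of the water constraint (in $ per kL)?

Binding: seed budget and water. Non-binding: fertilizer (12 unused), labor (13 unused).
Slack constraints have shadow price 0 (complementary slackness).
From A_Bᵀ y = c: 5·y_seed budget + 5·y_water = 72.5; 1·y_seed budget + 4·y_water = 41.5.
Solving: y_seed budget = 5.5, y_water = 9.
Shadow price of water = 9.

9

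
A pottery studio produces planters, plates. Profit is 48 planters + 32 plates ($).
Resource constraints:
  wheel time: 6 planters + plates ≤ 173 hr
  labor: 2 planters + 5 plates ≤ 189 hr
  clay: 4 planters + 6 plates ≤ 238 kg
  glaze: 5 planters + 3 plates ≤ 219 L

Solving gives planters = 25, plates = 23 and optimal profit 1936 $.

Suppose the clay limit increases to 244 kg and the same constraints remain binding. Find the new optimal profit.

Check each constraint at x*: wheel time 173/173 (tight); labor 165/189 (slack 24); clay 238/238 (tight); glaze 194/219 (slack 25).
Slack constraints have shadow price 0 (complementary slackness).
Dual feasibility on the basic columns requires 6·y_wheel time + 4·y_clay = 48, 1·y_wheel time + 6·y_clay = 32.
→ y_wheel time = 5 and y_clay = 4.5.
Δz = y_clay·Δb = 4.5 × (6) = 27, so new z* = 1936 + 27 = 1963.

1963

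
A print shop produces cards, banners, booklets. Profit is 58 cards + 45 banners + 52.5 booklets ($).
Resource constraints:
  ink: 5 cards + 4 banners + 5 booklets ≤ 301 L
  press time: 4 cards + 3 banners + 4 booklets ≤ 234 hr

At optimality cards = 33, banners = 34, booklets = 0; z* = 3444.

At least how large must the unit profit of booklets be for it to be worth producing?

58

At the optimum: ink uses 301 of 301 (binding); press time uses 234 of 234 (binding).
The binding rows give the dual system: 5·y_ink + 4·y_press time = 58 and 4·y_ink + 3·y_press time = 45.
→ y_ink = 6 and y_press time = 7.
booklets enters the basis when its profit ≥ yᵀa₃ = 6·5 + 7·4 = 58.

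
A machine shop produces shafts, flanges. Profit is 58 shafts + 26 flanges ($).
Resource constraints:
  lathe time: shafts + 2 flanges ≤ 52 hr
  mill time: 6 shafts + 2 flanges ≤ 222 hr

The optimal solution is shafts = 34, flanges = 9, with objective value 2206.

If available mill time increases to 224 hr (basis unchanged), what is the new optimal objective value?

2224

Check each constraint at x*: lathe time 52/52 (tight); mill time 222/222 (tight).
From A_Bᵀ y = c: 1·y_lathe time + 6·y_mill time = 58; 2·y_lathe time + 2·y_mill time = 26.
Solving: y_lathe time = 4, y_mill time = 9.
Δz = y_mill time·Δb = 9 × (2) = 18, so new z* = 2206 + 18 = 2224.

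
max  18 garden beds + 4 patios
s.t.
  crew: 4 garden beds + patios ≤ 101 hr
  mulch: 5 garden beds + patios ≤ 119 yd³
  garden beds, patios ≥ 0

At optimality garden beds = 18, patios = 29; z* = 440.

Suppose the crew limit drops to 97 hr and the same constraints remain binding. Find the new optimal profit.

432

At the optimum: crew uses 101 of 101 (binding); mulch uses 119 of 119 (binding).
The binding rows give the dual system: 4·y_crew + 5·y_mulch = 18 and 1·y_crew + 1·y_mulch = 4.
→ y_crew = 2 and y_mulch = 2.
Δz = y_crew·Δb = 2 × (-4) = -8, so new z* = 440 − 8 = 432.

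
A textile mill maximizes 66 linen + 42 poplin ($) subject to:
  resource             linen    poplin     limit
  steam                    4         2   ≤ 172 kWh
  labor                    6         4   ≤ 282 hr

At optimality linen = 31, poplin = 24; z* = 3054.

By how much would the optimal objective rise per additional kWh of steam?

Both steam and labor are binding at x*.
From A_Bᵀ y = c: 4·y_steam + 6·y_labor = 66; 2·y_steam + 4·y_labor = 42.
This yields shadow prices y_steam = 3, y_labor = 9.
Shadow price of steam = 3.

3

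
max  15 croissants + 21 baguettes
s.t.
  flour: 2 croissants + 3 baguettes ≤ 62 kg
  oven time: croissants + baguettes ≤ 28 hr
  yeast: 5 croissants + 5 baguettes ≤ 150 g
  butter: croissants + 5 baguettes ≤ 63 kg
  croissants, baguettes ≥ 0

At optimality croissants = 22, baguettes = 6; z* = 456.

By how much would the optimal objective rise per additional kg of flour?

At the optimum: flour uses 62 of 62 (binding); oven time uses 28 of 28 (binding); yeast uses 140 of 150 (slack = 10); butter uses 52 of 63 (slack = 11).
By complementary slackness, y = 0 for the non-binding constraints.
The binding rows give the dual system: 2·y_flour + 1·y_oven time = 15 and 3·y_flour + 1·y_oven time = 21.
→ y_flour = 6 and y_oven time = 3.
Shadow price of flour = 6.

6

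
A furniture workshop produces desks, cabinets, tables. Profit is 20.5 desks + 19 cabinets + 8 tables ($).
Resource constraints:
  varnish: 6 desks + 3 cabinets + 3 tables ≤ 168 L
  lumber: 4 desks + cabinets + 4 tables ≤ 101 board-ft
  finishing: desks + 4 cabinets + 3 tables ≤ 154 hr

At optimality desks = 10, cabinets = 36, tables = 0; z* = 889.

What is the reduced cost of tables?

At the optimum: varnish uses 168 of 168 (binding); lumber uses 76 of 101 (slack = 25); finishing uses 154 of 154 (binding).
By complementary slackness, y = 0 for the non-binding constraint.
From A_Bᵀ y = c: 6·y_varnish + 1·y_finishing = 20.5; 3·y_varnish + 4·y_finishing = 19.
This yields shadow prices y_varnish = 3, y_finishing = 2.5.
Reduced cost of tables: c₃ − yᵀa₃ = 8 − (3·3 + 2.5·3) = 8 − 16.5 = -8.5.

-8.5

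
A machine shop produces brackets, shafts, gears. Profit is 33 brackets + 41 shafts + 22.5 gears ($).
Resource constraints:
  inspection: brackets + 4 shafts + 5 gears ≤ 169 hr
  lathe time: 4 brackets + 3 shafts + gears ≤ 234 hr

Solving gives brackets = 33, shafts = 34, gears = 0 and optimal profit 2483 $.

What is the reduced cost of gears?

At the optimum: inspection uses 169 of 169 (binding); lathe time uses 234 of 234 (binding).
From A_Bᵀ y = c: 1·y_inspection + 4·y_lathe time = 33; 4·y_inspection + 3·y_lathe time = 41.
This yields shadow prices y_inspection = 5, y_lathe time = 7.
Reduced cost of gears: c₃ − yᵀa₃ = 22.5 − (5·5 + 7·1) = 22.5 − 32 = -9.5.

-9.5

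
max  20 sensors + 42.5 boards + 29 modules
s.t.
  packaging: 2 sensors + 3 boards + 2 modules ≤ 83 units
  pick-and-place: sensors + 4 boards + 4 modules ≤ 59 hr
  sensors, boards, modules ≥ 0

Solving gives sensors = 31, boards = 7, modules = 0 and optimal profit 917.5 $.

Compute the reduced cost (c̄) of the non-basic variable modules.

Both packaging and pick-and-place are binding at x*.
From A_Bᵀ y = c: 2·y_packaging + 1·y_pick-and-place = 20; 3·y_packaging + 4·y_pick-and-place = 42.5.
→ y_packaging = 7.5 and y_pick-and-place = 5.
Reduced cost of modules: c₃ − yᵀa₃ = 29 − (7.5·2 + 5·4) = 29 − 35 = -6.

-6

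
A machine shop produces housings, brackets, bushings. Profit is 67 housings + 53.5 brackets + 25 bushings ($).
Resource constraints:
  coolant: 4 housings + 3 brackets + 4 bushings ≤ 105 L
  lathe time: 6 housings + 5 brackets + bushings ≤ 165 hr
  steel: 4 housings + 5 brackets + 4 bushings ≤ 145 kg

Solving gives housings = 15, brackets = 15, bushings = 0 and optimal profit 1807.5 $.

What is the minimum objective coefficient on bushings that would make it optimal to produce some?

Binding: coolant and lathe time. Non-binding: steel (10 unused).
Since steel is not tight, its dual is 0.
The binding rows give the dual system: 4·y_coolant + 6·y_lathe time = 67 and 3·y_coolant + 5·y_lathe time = 53.5.
This yields shadow prices y_coolant = 7, y_lathe time = 6.5.
bushings enters the basis when its profit ≥ yᵀa₃ = 7·4 + 6.5·1 = 34.5.

34.5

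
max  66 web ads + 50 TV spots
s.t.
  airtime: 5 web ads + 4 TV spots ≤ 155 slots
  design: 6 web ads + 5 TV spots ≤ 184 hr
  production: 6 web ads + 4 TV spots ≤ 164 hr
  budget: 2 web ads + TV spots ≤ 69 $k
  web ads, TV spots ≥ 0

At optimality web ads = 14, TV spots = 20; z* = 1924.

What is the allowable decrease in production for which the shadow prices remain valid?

16.8

Binding constraints: design, production. The basis is B = [[6,5],[6,4]] with det -6.
Per unit decrease in production, x* moves by d = (-0.8333, 1).
The basis stays optimal until web ads reaches 0; allowable decrease = 16.8 hr.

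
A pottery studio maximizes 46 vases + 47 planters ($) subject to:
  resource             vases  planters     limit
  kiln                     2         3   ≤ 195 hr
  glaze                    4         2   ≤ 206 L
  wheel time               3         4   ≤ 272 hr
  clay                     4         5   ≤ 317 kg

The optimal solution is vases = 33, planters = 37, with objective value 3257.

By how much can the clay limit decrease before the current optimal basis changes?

111

Binding constraints: glaze, clay. The basis is B = [[4,2],[4,5]] with det 12.
Per unit decrease in clay, x* moves by d = (0.1667, -0.3333).
The basis stays optimal until planters reaches 0; allowable decrease = 111 kg.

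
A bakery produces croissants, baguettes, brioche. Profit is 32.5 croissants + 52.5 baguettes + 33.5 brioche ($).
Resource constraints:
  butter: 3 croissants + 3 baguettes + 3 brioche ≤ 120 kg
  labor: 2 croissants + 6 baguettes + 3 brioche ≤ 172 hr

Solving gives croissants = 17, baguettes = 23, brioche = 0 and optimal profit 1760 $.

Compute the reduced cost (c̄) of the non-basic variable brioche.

At the optimum: butter uses 120 of 120 (binding); labor uses 172 of 172 (binding).
Dual feasibility on the basic columns requires 3·y_butter + 2·y_labor = 32.5, 3·y_butter + 6·y_labor = 52.5.
→ y_butter = 7.5 and y_labor = 5.
Reduced cost of brioche: c₃ − yᵀa₃ = 33.5 − (7.5·3 + 5·3) = 33.5 − 37.5 = -4.

-4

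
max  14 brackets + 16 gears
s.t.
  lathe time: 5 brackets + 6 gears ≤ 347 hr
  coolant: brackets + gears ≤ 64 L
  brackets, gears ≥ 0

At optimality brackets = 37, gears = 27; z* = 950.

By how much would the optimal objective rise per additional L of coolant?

Both lathe time and coolant are binding at x*.
Dual feasibility on the basic columns requires 5·y_lathe time + 1·y_coolant = 14, 6·y_lathe time + 1·y_coolant = 16.
This yields shadow prices y_lathe time = 2, y_coolant = 4.
Shadow price of coolant = 4.

4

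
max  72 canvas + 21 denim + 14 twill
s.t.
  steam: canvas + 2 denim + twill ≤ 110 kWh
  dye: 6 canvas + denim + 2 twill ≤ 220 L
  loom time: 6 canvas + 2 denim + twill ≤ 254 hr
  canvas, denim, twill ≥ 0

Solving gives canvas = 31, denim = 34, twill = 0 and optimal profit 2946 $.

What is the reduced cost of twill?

Binding: dye and loom time. Non-binding: steam (11 unused).
By complementary slackness, y = 0 for the non-binding constraint.
Dual feasibility on the basic columns requires 6·y_dye + 6·y_loom time = 72, 1·y_dye + 2·y_loom time = 21.
This yields shadow prices y_dye = 3, y_loom time = 9.
Reduced cost of twill: c₃ − yᵀa₃ = 14 − (3·2 + 9·1) = 14 − 15 = -1.

-1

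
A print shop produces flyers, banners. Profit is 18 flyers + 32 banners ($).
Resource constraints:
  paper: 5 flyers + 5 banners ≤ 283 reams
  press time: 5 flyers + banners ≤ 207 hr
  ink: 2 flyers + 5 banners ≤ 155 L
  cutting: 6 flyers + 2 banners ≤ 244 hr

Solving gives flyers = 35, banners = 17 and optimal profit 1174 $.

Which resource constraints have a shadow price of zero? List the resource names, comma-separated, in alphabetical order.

paper: 260/283 (slack 23)
press time: 192/207 (slack 15)
ink: 155/155 (binding)
cutting: 244/244 (binding)
By complementary slackness, a constraint with positive slack has shadow price 0 → paper, press time.

paper, press time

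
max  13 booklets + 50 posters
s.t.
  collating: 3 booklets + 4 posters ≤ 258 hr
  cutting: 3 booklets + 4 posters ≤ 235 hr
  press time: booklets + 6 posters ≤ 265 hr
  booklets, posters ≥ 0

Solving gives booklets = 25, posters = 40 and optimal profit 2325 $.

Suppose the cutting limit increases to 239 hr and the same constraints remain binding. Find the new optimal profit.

At the optimum: collating uses 235 of 258 (slack = 23); cutting uses 235 of 235 (binding); press time uses 265 of 265 (binding).
By complementary slackness, y = 0 for the non-binding constraint.
The binding rows give the dual system: 3·y_cutting + 1·y_press time = 13 and 4·y_cutting + 6·y_press time = 50.
→ y_cutting = 2 and y_press time = 7.
Δz = y_cutting·Δb = 2 × (4) = 8, so new z* = 2325 + 8 = 2333.

2333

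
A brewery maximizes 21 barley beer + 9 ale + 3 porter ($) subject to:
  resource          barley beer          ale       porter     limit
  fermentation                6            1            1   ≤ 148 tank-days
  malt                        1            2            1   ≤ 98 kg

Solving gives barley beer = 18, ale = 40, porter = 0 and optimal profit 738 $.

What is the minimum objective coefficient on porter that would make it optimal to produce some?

6

Check each constraint at x*: fermentation 148/148 (tight); malt 98/98 (tight).
From A_Bᵀ y = c: 6·y_fermentation + 1·y_malt = 21; 1·y_fermentation + 2·y_malt = 9.
This yields shadow prices y_fermentation = 3, y_malt = 3.
porter enters the basis when its profit ≥ yᵀa₃ = 3·1 + 3·1 = 6.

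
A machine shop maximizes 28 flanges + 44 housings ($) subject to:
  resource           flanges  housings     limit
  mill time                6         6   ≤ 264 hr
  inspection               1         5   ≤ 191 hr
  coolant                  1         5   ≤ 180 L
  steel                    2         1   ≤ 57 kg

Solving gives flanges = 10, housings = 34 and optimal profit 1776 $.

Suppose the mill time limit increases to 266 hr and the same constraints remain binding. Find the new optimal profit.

1784

Binding: mill time and coolant. Non-binding: inspection (11 unused), steel (3 unused).
Since inspection, steel are not tight, their duals are 0.
Dual feasibility on the basic columns requires 6·y_mill time + 1·y_coolant = 28, 6·y_mill time + 5·y_coolant = 44.
→ y_mill time = 4 and y_coolant = 4.
Δz = y_mill time·Δb = 4 × (2) = 8, so new z* = 1776 + 8 = 1784.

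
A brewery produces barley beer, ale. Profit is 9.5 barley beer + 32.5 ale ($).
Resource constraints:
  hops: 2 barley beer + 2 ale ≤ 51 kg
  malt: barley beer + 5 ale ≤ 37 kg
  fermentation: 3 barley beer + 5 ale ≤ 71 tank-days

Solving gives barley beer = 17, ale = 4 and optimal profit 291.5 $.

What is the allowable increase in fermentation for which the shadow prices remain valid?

Binding constraints: malt, fermentation. The basis is B = [[1,5],[3,5]] with det -10.
Per unit increase in fermentation, x* moves by d = (0.5, -0.1).
The basis stays optimal until hops becomes binding; allowable increase = 11.25 tank-days.

11.25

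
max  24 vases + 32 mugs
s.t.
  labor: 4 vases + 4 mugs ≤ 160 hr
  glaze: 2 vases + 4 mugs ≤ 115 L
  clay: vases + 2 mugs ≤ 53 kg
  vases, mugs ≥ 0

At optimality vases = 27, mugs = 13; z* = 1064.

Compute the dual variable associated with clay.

At the optimum: labor uses 160 of 160 (binding); glaze uses 106 of 115 (slack = 9); clay uses 53 of 53 (binding).
By complementary slackness, y = 0 for the non-binding constraint.
From A_Bᵀ y = c: 4·y_labor + 1·y_clay = 24; 4·y_labor + 2·y_clay = 32.
This yields shadow prices y_labor = 4, y_clay = 8.
Shadow price of clay = 8.

8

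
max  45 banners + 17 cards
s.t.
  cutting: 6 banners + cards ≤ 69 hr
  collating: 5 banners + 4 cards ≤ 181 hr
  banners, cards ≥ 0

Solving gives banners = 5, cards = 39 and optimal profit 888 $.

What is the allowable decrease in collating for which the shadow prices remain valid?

Binding constraints: cutting, collating. The basis is B = [[6,1],[5,4]] with det 19.
Per unit decrease in collating, x* moves by d = (0.0526, -0.3158).
The basis stays optimal until cards reaches 0; allowable decrease = 123.5 hr.

123.5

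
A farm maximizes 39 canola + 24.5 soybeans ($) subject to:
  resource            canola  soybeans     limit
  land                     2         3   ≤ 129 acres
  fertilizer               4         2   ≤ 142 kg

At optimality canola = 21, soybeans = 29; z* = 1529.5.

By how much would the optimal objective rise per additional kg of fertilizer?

At the optimum: land uses 129 of 129 (binding); fertilizer uses 142 of 142 (binding).
From A_Bᵀ y = c: 2·y_land + 4·y_fertilizer = 39; 3·y_land + 2·y_fertilizer = 24.5.
→ y_land = 2.5 and y_fertilizer = 8.5.
Shadow price of fertilizer = 8.5.

8.5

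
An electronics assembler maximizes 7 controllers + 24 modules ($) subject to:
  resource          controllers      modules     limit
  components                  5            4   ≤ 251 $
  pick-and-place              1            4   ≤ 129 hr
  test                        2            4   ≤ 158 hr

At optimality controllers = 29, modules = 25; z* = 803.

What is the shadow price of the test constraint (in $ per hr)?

1

At the optimum: components uses 245 of 251 (slack = 6); pick-and-place uses 129 of 129 (binding); test uses 158 of 158 (binding).
By complementary slackness, y = 0 for the non-binding constraint.
Dual feasibility on the basic columns requires 1·y_pick-and-place + 2·y_test = 7, 4·y_pick-and-place + 4·y_test = 24.
This yields shadow prices y_pick-and-place = 5, y_test = 1.
Shadow price of test = 1.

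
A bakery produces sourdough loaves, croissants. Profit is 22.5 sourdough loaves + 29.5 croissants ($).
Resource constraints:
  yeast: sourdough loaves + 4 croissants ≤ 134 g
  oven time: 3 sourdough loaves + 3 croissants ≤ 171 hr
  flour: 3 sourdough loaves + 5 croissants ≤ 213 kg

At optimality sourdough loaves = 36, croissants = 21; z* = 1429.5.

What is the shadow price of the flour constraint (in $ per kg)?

At the optimum: yeast uses 120 of 134 (slack = 14); oven time uses 171 of 171 (binding); flour uses 213 of 213 (binding).
Slack constraints have shadow price 0 (complementary slackness).
Dual feasibility on the basic columns requires 3·y_oven time + 3·y_flour = 22.5, 3·y_oven time + 5·y_flour = 29.5.
Solving: y_oven time = 4, y_flour = 3.5.
Shadow price of flour = 3.5.

3.5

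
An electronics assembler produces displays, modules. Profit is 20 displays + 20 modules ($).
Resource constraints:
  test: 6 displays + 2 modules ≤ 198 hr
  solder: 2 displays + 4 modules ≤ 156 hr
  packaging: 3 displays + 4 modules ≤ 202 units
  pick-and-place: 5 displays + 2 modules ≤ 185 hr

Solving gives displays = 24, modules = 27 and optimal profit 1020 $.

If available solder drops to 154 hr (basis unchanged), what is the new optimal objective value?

1012

Check each constraint at x*: test 198/198 (tight); solder 156/156 (tight); packaging 180/202 (slack 22); pick-and-place 174/185 (slack 11).
Since packaging, pick-and-place are not tight, their duals are 0.
The binding rows give the dual system: 6·y_test + 2·y_solder = 20 and 2·y_test + 4·y_solder = 20.
This yields shadow prices y_test = 2, y_solder = 4.
Δz = y_solder·Δb = 4 × (-2) = -8, so new z* = 1020 − 8 = 1012.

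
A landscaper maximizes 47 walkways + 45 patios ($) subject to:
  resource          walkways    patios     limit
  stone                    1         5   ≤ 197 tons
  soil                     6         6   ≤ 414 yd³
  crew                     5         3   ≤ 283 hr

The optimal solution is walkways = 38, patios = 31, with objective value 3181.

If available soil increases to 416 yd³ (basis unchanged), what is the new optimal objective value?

3195

At the optimum: stone uses 193 of 197 (slack = 4); soil uses 414 of 414 (binding); crew uses 283 of 283 (binding).
Slack constraints have shadow price 0 (complementary slackness).
Dual feasibility on the basic columns requires 6·y_soil + 5·y_crew = 47, 6·y_soil + 3·y_crew = 45.
→ y_soil = 7 and y_crew = 1.
Δz = y_soil·Δb = 7 × (2) = 14, so new z* = 3181 + 14 = 3195.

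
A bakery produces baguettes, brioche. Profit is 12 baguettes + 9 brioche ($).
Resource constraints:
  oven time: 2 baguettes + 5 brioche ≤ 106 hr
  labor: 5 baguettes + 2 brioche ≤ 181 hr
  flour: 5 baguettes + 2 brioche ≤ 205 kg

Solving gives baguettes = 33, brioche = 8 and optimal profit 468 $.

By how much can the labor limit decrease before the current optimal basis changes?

138.6

Binding constraints: oven time, labor. The basis is B = [[2,5],[5,2]] with det -21.
Per unit decrease in labor, x* moves by d = (-0.2381, 0.0952).
The basis stays optimal until baguettes reaches 0; allowable decrease = 138.6 hr.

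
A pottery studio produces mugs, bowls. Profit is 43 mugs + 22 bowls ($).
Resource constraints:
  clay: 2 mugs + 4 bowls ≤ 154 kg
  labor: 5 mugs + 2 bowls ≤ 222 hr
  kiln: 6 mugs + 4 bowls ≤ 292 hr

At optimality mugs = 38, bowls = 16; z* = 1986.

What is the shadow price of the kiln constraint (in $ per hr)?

3

Binding: labor and kiln. Non-binding: clay (14 unused).
Since clay is not tight, its dual is 0.
The binding rows give the dual system: 5·y_labor + 6·y_kiln = 43 and 2·y_labor + 4·y_kiln = 22.
This yields shadow prices y_labor = 5, y_kiln = 3.
Shadow price of kiln = 3.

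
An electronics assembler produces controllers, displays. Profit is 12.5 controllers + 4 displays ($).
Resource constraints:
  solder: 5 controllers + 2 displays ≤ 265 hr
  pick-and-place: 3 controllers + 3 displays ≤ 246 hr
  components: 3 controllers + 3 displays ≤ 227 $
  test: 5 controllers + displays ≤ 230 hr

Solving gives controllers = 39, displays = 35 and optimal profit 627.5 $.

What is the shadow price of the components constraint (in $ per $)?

Check each constraint at x*: solder 265/265 (tight); pick-and-place 222/246 (slack 24); components 222/227 (slack 5); test 230/230 (tight).
Slack constraints have shadow price 0 (complementary slackness).
From A_Bᵀ y = c: 5·y_solder + 5·y_test = 12.5; 2·y_solder + 1·y_test = 4.
This yields shadow prices y_solder = 1.5, y_test = 1.
Shadow price of components = 0.

0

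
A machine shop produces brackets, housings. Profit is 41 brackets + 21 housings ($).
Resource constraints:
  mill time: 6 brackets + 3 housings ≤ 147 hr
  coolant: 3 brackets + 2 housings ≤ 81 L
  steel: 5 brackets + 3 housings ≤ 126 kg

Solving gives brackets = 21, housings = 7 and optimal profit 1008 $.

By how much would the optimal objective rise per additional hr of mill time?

6

Check each constraint at x*: mill time 147/147 (tight); coolant 77/81 (slack 4); steel 126/126 (tight).
Since coolant is not tight, its dual is 0.
From A_Bᵀ y = c: 6·y_mill time + 5·y_steel = 41; 3·y_mill time + 3·y_steel = 21.
Solving: y_mill time = 6, y_steel = 1.
Shadow price of mill time = 6.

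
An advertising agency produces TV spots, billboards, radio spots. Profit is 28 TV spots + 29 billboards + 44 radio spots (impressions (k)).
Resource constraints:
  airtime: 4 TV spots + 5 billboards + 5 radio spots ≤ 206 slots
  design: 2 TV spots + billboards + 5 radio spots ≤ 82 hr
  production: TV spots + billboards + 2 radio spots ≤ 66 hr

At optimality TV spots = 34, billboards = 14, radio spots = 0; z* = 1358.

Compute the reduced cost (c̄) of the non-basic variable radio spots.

Check each constraint at x*: airtime 206/206 (tight); design 82/82 (tight); production 48/66 (slack 18).
By complementary slackness, y = 0 for the non-binding constraint.
Dual feasibility on the basic columns requires 4·y_airtime + 2·y_design = 28, 5·y_airtime + 1·y_design = 29.
→ y_airtime = 5 and y_design = 4.
Reduced cost of radio spots: c₃ − yᵀa₃ = 44 − (5·5 + 4·5) = 44 − 45 = -1.

-1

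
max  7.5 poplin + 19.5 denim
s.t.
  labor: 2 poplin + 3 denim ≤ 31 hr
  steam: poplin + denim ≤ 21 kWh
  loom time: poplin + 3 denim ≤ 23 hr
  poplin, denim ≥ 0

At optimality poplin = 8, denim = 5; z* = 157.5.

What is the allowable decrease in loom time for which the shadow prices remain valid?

7.5

Binding constraints: labor, loom time. The basis is B = [[2,3],[1,3]] with det 3.
Per unit decrease in loom time, x* moves by d = (1, -0.6667).
The basis stays optimal until denim reaches 0; allowable decrease = 7.5 hr.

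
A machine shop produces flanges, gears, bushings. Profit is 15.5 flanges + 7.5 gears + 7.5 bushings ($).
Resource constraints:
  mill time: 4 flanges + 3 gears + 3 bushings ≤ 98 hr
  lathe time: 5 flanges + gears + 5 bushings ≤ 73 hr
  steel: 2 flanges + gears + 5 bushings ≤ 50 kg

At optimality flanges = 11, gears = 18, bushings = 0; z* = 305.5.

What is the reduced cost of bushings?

Binding: mill time and lathe time. Non-binding: steel (10 unused).
By complementary slackness, y = 0 for the non-binding constraint.
From A_Bᵀ y = c: 4·y_mill time + 5·y_lathe time = 15.5; 3·y_mill time + 1·y_lathe time = 7.5.
Solving: y_mill time = 2, y_lathe time = 1.5.
Reduced cost of bushings: c₃ − yᵀa₃ = 7.5 − (2·3 + 1.5·5) = 7.5 − 13.5 = -6.

-6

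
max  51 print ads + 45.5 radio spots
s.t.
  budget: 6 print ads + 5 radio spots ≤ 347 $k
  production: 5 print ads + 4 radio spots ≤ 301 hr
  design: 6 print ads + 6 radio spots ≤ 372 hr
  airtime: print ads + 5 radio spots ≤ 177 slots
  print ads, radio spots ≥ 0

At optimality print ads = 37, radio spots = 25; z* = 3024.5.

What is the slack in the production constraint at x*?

16

production used = 5·37 + 4·25 = 285; slack = 301 − 285 = 16.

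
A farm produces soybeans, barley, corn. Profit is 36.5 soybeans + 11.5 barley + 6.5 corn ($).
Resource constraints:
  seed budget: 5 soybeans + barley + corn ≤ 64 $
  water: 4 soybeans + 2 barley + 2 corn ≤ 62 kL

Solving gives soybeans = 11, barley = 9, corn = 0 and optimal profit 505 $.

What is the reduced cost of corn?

-5

At the optimum: seed budget uses 64 of 64 (binding); water uses 62 of 62 (binding).
Dual feasibility on the basic columns requires 5·y_seed budget + 4·y_water = 36.5, 1·y_seed budget + 2·y_water = 11.5.
→ y_seed budget = 4.5 and y_water = 3.5.
Reduced cost of corn: c₃ − yᵀa₃ = 6.5 − (4.5·1 + 3.5·2) = 6.5 − 11.5 = -5.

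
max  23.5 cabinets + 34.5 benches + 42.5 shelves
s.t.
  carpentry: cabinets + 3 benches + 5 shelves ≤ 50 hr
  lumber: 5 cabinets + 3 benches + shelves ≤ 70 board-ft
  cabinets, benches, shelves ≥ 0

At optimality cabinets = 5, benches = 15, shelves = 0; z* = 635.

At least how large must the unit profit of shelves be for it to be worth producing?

45.5

Both carpentry and lumber are binding at x*.
The binding rows give the dual system: 1·y_carpentry + 5·y_lumber = 23.5 and 3·y_carpentry + 3·y_lumber = 34.5.
→ y_carpentry = 8.5 and y_lumber = 3.
shelves enters the basis when its profit ≥ yᵀa₃ = 8.5·5 + 3·1 = 45.5.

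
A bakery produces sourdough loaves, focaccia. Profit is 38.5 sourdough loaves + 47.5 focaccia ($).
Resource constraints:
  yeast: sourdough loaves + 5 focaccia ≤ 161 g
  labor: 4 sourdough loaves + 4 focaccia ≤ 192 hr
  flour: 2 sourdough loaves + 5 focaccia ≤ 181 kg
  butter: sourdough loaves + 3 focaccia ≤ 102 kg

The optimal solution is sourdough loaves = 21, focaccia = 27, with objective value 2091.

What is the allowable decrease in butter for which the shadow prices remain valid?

Binding constraints: labor, butter. The basis is B = [[4,4],[1,3]] with det 8.
Per unit decrease in butter, x* moves by d = (0.5, -0.5).
The basis stays optimal until focaccia reaches 0; allowable decrease = 54 kg.

54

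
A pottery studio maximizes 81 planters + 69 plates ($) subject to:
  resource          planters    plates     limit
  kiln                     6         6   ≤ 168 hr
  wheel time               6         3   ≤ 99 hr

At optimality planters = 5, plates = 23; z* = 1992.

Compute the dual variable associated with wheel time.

Check each constraint at x*: kiln 168/168 (tight); wheel time 99/99 (tight).
From A_Bᵀ y = c: 6·y_kiln + 6·y_wheel time = 81; 6·y_kiln + 3·y_wheel time = 69.
This yields shadow prices y_kiln = 9.5, y_wheel time = 4.
Shadow price of wheel time = 4.

4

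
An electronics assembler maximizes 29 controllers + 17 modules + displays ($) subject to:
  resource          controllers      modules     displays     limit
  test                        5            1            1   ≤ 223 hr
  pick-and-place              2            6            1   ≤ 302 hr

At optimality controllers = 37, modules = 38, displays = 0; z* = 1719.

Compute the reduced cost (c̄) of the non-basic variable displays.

Check each constraint at x*: test 223/223 (tight); pick-and-place 302/302 (tight).
Dual feasibility on the basic columns requires 5·y_test + 2·y_pick-and-place = 29, 1·y_test + 6·y_pick-and-place = 17.
This yields shadow prices y_test = 5, y_pick-and-place = 2.
Reduced cost of displays: c₃ − yᵀa₃ = 1 − (5·1 + 2·1) = 1 − 7 = -6.

-6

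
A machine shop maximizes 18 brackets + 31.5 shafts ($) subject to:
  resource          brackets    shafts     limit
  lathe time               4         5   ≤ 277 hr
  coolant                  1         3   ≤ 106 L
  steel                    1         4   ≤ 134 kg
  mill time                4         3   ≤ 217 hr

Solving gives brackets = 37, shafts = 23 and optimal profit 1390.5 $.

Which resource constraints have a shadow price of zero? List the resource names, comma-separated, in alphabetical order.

lathe time, steel

lathe time: 263/277 (slack 14)
coolant: 106/106 (binding)
steel: 129/134 (slack 5)
mill time: 217/217 (binding)
By complementary slackness, a constraint with positive slack has shadow price 0 → lathe time, steel.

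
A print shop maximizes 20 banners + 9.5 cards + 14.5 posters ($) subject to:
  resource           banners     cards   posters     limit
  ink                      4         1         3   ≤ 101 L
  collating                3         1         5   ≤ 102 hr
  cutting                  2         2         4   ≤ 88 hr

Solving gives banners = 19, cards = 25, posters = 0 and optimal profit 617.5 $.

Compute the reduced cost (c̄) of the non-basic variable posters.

Binding: ink and cutting. Non-binding: collating (20 unused).
Slack constraints have shadow price 0 (complementary slackness).
Dual feasibility on the basic columns requires 4·y_ink + 2·y_cutting = 20, 1·y_ink + 2·y_cutting = 9.5.
Solving: y_ink = 3.5, y_cutting = 3.
Reduced cost of posters: c₃ − yᵀa₃ = 14.5 − (3.5·3 + 3·4) = 14.5 − 22.5 = -8.

-8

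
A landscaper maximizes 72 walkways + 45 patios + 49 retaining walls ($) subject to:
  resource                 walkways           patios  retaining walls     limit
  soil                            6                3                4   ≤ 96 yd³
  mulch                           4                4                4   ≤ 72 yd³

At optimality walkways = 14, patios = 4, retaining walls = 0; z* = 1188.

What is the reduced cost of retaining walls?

-5

Both soil and mulch are binding at x*.
From A_Bᵀ y = c: 6·y_soil + 4·y_mulch = 72; 3·y_soil + 4·y_mulch = 45.
→ y_soil = 9 and y_mulch = 4.5.
Reduced cost of retaining walls: c₃ − yᵀa₃ = 49 − (9·4 + 4.5·4) = 49 − 54 = -5.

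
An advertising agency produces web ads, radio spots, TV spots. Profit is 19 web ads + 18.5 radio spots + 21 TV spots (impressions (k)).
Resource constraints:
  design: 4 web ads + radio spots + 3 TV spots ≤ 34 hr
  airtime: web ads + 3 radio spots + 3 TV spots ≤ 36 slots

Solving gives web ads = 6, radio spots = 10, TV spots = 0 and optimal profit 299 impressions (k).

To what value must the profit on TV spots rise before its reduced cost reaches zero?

Check each constraint at x*: design 34/34 (tight); airtime 36/36 (tight).
The binding rows give the dual system: 4·y_design + 1·y_airtime = 19 and 1·y_design + 3·y_airtime = 18.5.
Solving: y_design = 3.5, y_airtime = 5.
TV spots enters the basis when its profit ≥ yᵀa₃ = 3.5·3 + 5·3 = 25.5.

25.5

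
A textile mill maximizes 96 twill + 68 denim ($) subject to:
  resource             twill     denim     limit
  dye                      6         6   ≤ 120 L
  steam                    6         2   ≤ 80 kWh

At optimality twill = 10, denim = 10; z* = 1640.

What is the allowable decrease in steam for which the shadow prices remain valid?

40

Binding constraints: dye, steam. The basis is B = [[6,6],[6,2]] with det -24.
Per unit decrease in steam, x* moves by d = (-0.25, 0.25).
The basis stays optimal until twill reaches 0; allowable decrease = 40 kWh.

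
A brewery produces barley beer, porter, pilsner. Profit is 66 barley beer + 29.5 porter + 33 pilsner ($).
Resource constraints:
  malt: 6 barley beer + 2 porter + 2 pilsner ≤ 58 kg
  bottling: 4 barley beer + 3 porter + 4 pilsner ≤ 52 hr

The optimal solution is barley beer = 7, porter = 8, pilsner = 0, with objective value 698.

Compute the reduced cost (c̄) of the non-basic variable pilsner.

-1

At the optimum: malt uses 58 of 58 (binding); bottling uses 52 of 52 (binding).
The binding rows give the dual system: 6·y_malt + 4·y_bottling = 66 and 2·y_malt + 3·y_bottling = 29.5.
→ y_malt = 8 and y_bottling = 4.5.
Reduced cost of pilsner: c₃ − yᵀa₃ = 33 − (8·2 + 4.5·4) = 33 − 34 = -1.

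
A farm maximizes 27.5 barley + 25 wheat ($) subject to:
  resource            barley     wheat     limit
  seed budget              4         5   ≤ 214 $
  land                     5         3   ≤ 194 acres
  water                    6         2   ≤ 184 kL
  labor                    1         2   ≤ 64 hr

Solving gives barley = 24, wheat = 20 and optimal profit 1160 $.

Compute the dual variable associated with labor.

At the optimum: seed budget uses 196 of 214 (slack = 18); land uses 180 of 194 (slack = 14); water uses 184 of 184 (binding); labor uses 64 of 64 (binding).
Slack constraints have shadow price 0 (complementary slackness).
From A_Bᵀ y = c: 6·y_water + 1·y_labor = 27.5; 2·y_water + 2·y_labor = 25.
This yields shadow prices y_water = 3, y_labor = 9.5.
Shadow price of labor = 9.5.

9.5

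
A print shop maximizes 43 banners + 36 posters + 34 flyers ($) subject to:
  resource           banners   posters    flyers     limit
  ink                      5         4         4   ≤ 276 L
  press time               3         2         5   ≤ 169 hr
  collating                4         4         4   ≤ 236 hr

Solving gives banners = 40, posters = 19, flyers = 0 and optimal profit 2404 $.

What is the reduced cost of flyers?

-2

Binding: ink and collating. Non-binding: press time (11 unused).
Slack constraints have shadow price 0 (complementary slackness).
Dual feasibility on the basic columns requires 5·y_ink + 4·y_collating = 43, 4·y_ink + 4·y_collating = 36.
This yields shadow prices y_ink = 7, y_collating = 2.
Reduced cost of flyers: c₃ − yᵀa₃ = 34 − (7·4 + 2·4) = 34 − 36 = -2.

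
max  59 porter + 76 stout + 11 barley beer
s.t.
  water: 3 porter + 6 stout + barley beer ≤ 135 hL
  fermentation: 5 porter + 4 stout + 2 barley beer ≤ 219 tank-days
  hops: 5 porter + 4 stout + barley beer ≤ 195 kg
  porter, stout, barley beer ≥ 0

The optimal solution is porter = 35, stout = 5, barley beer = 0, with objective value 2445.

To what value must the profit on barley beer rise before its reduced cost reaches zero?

At the optimum: water uses 135 of 135 (binding); fermentation uses 195 of 219 (slack = 24); hops uses 195 of 195 (binding).
Since fermentation is not tight, its dual is 0.
Dual feasibility on the basic columns requires 3·y_water + 5·y_hops = 59, 6·y_water + 4·y_hops = 76.
This yields shadow prices y_water = 8, y_hops = 7.
barley beer enters the basis when its profit ≥ yᵀa₃ = 8·1 + 7·1 = 15.

15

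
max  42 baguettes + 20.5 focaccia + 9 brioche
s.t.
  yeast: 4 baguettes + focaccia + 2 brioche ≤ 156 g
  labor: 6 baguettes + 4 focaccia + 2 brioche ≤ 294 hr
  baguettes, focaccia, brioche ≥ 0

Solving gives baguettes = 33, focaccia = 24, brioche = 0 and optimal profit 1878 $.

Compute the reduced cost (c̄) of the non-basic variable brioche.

-8

At the optimum: yeast uses 156 of 156 (binding); labor uses 294 of 294 (binding).
The binding rows give the dual system: 4·y_yeast + 6·y_labor = 42 and 1·y_yeast + 4·y_labor = 20.5.
This yields shadow prices y_yeast = 4.5, y_labor = 4.
Reduced cost of brioche: c₃ − yᵀa₃ = 9 − (4.5·2 + 4·2) = 9 − 17 = -8.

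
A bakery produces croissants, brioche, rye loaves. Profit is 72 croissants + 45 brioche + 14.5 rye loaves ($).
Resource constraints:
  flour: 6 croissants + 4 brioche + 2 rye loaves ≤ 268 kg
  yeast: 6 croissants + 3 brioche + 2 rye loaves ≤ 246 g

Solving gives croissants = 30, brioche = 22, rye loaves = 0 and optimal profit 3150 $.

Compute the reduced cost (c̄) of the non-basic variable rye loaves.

Both flour and yeast are binding at x*.
The binding rows give the dual system: 6·y_flour + 6·y_yeast = 72 and 4·y_flour + 3·y_yeast = 45.
Solving: y_flour = 9, y_yeast = 3.
Reduced cost of rye loaves: c₃ − yᵀa₃ = 14.5 − (9·2 + 3·2) = 14.5 − 24 = -9.5.

-9.5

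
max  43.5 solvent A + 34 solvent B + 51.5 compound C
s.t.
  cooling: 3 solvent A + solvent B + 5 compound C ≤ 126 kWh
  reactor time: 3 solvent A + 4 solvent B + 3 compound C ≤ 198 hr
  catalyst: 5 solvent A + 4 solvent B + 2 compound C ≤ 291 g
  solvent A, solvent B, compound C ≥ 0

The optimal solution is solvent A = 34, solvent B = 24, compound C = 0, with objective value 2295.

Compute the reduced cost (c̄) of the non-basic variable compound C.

Check each constraint at x*: cooling 126/126 (tight); reactor time 198/198 (tight); catalyst 266/291 (slack 25).
Slack constraints have shadow price 0 (complementary slackness).
The binding rows give the dual system: 3·y_cooling + 3·y_reactor time = 43.5 and 1·y_cooling + 4·y_reactor time = 34.
Solving: y_cooling = 8, y_reactor time = 6.5.
Reduced cost of compound C: c₃ − yᵀa₃ = 51.5 − (8·5 + 6.5·3) = 51.5 − 59.5 = -8.

-8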